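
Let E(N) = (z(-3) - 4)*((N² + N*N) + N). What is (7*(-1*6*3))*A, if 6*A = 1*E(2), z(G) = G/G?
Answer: 630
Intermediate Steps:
z(G) = 1
E(N) = -6*N² - 3*N (E(N) = (1 - 4)*((N² + N*N) + N) = -3*((N² + N²) + N) = -3*(2*N² + N) = -3*(N + 2*N²) = -6*N² - 3*N)
A = -5 (A = (1*(3*2*(-1 - 2*2)))/6 = (1*(3*2*(-1 - 4)))/6 = (1*(3*2*(-5)))/6 = (1*(-30))/6 = (⅙)*(-30) = -5)
(7*(-1*6*3))*A = (7*(-1*6*3))*(-5) = (7*(-6*3))*(-5) = (7*(-18))*(-5) = -126*(-5) = 630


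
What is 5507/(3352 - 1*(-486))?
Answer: 5507/3838 ≈ 1.4349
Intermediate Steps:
5507/(3352 - 1*(-486)) = 5507/(3352 + 486) = 5507/3838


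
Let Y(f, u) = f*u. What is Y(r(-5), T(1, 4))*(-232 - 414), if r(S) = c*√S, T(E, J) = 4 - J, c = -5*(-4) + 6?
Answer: 0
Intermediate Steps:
c = 26 (c = 20 + 6 = 26)
r(S) = 26*√S
Y(r(-5), T(1, 4))*(-232 - 414) = ((26*√(-5))*(4 - 1*4))*(-232 - 414) = ((26*(I*√5))*(4 - 4))*(-646) = ((26*I*√5)*0)*(-646) = 0*(-646) = 0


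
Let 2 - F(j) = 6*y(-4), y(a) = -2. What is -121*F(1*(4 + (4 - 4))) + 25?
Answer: -1669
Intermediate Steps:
F(j) = 14 (F(j) = 2 - 6*(-2) = 2 - 1*(-12) = 2 + 12 = 14)
-121*F(1*(4 + (4 - 4))) + 25 = -121*14 + 25 = -1694 + 25 = -1669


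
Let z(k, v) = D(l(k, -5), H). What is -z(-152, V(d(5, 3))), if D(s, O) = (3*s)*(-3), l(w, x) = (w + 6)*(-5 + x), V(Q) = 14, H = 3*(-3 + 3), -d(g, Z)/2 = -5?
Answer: 13140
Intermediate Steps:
d(g, Z) = 10 (d(g, Z) = -2*(-5) = 10)
H = 0 (H = 3*0 = 0)
l(w, x) = (-5 + x)*(6 + w) (l(w, x) = (6 + w)*(-5 + x) = (-5 + x)*(6 + w))
D(s, O) = -9*s
z(k, v) = 540 + 90*k (z(k, v) = -9*(-30 - 5*k + 6*(-5) + k*(-5)) = -9*(-30 - 5*k - 30 - 5*k) = -9*(-60 - 10*k) = 540 + 90*k)
-z(-152, V(d(5, 3))) = -(540 + 90*(-152)) = -(540 - 13680) = -1*(-13140) = 13140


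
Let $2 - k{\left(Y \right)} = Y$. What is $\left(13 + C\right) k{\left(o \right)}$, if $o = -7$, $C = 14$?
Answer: $243$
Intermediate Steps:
$k{\left(Y \right)} = 2 - Y$
$\left(13 + C\right) k{\left(o \right)} = \left(13 + 14\right) \left(2 - -7\right) = 27 \left(2 + 7\right) = 27 \cdot 9 = 243$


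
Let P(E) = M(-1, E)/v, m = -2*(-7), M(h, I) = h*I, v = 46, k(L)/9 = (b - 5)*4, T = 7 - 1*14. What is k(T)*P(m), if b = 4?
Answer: 252/23 ≈ 10.957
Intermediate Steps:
T = -7 (T = 7 - 14 = -7)
k(L) = -36 (k(L) = 9*((4 - 5)*4) = 9*(-1*4) = 9*(-4) = -36)
M(h, I) = I*h
m = 14
P(E) = -E/46 (P(E) = (E*(-1))/46 = -E*(1/46) = -E/46)
k(T)*P(m) = -(-18)*14/23 = -36*(-7/23) = 252/23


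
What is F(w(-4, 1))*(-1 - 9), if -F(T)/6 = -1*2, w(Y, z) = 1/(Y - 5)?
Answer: -120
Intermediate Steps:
w(Y, z) = 1/(-5 + Y)
F(T) = 12 (F(T) = -(-6)*2 = -6*(-2) = 12)
F(w(-4, 1))*(-1 - 9) = 12*(-1 - 9) = 12*(-10) = -120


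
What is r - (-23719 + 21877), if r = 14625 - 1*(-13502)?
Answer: 29969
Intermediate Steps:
r = 28127 (r = 14625 + 13502 = 28127)
r - (-23719 + 21877) = 28127 - (-23719 + 21877) = 28127 - 1*(-1842) = 28127 + 1842 = 29969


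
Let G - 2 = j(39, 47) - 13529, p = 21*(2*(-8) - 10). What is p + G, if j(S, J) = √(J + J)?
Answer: -14073 + √94 ≈ -14063.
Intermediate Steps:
j(S, J) = √2*√J (j(S, J) = √(2*J) = √2*√J)
p = -546 (p = 21*(-16 - 10) = 21*(-26) = -546)
G = -13527 + √94 (G = 2 + (√2*√47 - 13529) = 2 + (√94 - 13529) = 2 + (-13529 + √94) = -13527 + √94 ≈ -13517.)
p + G = -546 + (-13527 + √94) = -14073 + √94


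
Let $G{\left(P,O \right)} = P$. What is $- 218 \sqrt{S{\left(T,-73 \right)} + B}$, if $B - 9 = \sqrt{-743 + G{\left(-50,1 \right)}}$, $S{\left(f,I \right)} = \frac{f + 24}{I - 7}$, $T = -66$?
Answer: $- \frac{109 \sqrt{3810 + 400 i \sqrt{793}}}{10} \approx -965.77 - 692.86 i$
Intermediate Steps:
$S{\left(f,I \right)} = \frac{24 + f}{-7 + I}$
$B = 9 + i \sqrt{793}$ ($B = 9 + \sqrt{-743 - 50} = 9 + \sqrt{-793} = 9 + i \sqrt{793} \approx 9.0 + 28.16 i$)
$- 218 \sqrt{S{\left(T,-73 \right)} + B} = - 218 \sqrt{\frac{24 - 66}{-7 - 73} + \left(9 + i \sqrt{793}\right)} = - 218 \sqrt{\frac{1}{-80} \left(-42\right) + \left(9 + i \sqrt{793}\right)} = - 218 \sqrt{\left(- \frac{1}{80}\right) \left(-42\right) + \left(9 + i \sqrt{793}\right)} = - 218 \sqrt{\frac{21}{40} + \left(9 + i \sqrt{793}\right)} = - 218 \sqrt{\frac{381}{40} + i \sqrt{793}}$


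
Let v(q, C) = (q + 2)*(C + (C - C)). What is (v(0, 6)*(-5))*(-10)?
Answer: 600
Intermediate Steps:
v(q, C) = C*(2 + q) (v(q, C) = (2 + q)*(C + 0) = (2 + q)*C = C*(2 + q))
(v(0, 6)*(-5))*(-10) = ((6*(2 + 0))*(-5))*(-10) = ((6*2)*(-5))*(-10) = (12*(-5))*(-10) = -60*(-10) = 600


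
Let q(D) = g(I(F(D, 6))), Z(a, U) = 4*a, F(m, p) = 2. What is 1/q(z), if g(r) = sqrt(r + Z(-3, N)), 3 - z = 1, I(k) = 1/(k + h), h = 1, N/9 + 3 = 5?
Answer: -I*sqrt(105)/35 ≈ -0.29277*I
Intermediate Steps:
N = 18 (N = -27 + 9*5 = -27 + 45 = 18)
I(k) = 1/(1 + k) (I(k) = 1/(k + 1) = 1/(1 + k))
z = 2 (z = 3 - 1*1 = 3 - 1 = 2)
g(r) = sqrt(-12 + r) (g(r) = sqrt(r + 4*(-3)) = sqrt(r - 12) = sqrt(-12 + r))
q(D) = I*sqrt(105)/3 (q(D) = sqrt(-12 + 1/(1 + 2)) = sqrt(-12 + 1/3) = sqrt(-35/3) = I*sqrt(105)/3)
1/q(z) = 1/(I*sqrt(105)/3) = -I*sqrt(105)/35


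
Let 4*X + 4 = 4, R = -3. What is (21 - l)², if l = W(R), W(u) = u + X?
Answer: 576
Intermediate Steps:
X = 0 (X = -1 + (¼)*4 = -1 + 1 = 0)
W(u) = u (W(u) = u + 0 = u)
l = -3
(21 - l)² = (21 - 1*(-3))² = (21 + 3)² = 24² = 576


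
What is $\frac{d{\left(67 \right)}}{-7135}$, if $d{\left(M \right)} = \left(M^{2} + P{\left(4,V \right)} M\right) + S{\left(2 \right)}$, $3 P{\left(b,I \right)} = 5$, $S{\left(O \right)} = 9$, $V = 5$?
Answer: $- \frac{13829}{21405} \approx -0.64606$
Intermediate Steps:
$P{\left(b,I \right)} = \frac{5}{3}$ ($P{\left(b,I \right)} = \frac{1}{3} \cdot 5 = \frac{5}{3}$)
$d{\left(M \right)} = 9 + M^{2} + \frac{5 M}{3}$ ($d{\left(M \right)} = \left(M^{2} + \frac{5 M}{3}\right) + 9 = 9 + M^{2} + \frac{5 M}{3}$)
$\frac{d{\left(67 \right)}}{-7135} = \frac{9 + 67^{2} + \frac{5}{3} \cdot 67}{-7135} = \left(9 + 4489 + \frac{335}{3}\right) \left(- \frac{1}{7135}\right) = \frac{13829}{3} \left(- \frac{1}{7135}\right) = - \frac{13829}{21405}$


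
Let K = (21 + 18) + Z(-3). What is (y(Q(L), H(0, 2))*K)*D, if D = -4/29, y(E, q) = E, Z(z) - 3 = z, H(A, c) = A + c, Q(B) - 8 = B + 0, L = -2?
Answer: -936/29 ≈ -32.276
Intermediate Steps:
Q(B) = 8 + B (Q(B) = 8 + (B + 0) = 8 + B)
Z(z) = 3 + z
K = 39 (K = (21 + 18) + (3 - 3) = 39 + 0 = 39)
D = -4/29 (D = -4*1/29 = -4/29 ≈ -0.13793)
(y(Q(L), H(0, 2))*K)*D = ((8 - 2)*39)*(-4/29) = (6*39)*(-4/29) = 234*(-4/29) = -936/29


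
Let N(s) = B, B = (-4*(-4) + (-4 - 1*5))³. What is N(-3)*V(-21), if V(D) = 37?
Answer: 12691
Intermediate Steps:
B = 343 (B = (16 + (-4 - 5))³ = (16 - 9)³ = 7³ = 343)
N(s) = 343
N(-3)*V(-21) = 343*37 = 12691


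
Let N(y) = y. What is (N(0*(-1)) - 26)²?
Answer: 676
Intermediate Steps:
(N(0*(-1)) - 26)² = (0*(-1) - 26)² = (0 - 26)² = (-26)² = 676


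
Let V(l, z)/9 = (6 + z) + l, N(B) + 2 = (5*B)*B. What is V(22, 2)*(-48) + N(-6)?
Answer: -12782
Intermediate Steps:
N(B) = -2 + 5*B**2 (N(B) = -2 + (5*B)*B = -2 + 5*B**2)
V(l, z) = 54 + 9*l + 9*z (V(l, z) = 9*((6 + z) + l) = 9*(6 + l + z) = 54 + 9*l + 9*z)
V(22, 2)*(-48) + N(-6) = (54 + 9*22 + 9*2)*(-48) + (-2 + 5*(-6)**2) = (54 + 198 + 18)*(-48) + (-2 + 5*36) = 270*(-48) + (-2 + 180) = -12960 + 178 = -12782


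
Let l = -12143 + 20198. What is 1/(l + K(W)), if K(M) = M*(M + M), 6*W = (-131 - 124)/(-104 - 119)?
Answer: 99458/801141415 ≈ 0.00012415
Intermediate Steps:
l = 8055
W = 85/446 (W = ((-131 - 124)/(-104 - 119))/6 = (-255/(-223))/6 = (-255*(-1/223))/6 = (⅙)*(255/223) = 85/446 ≈ 0.19058)
K(M) = 2*M² (K(M) = M*(2*M) = 2*M²)
1/(l + K(W)) = 1/(8055 + 2*(85/446)²) = 1/(8055 + 2*(7225/198916)) = 1/(8055 + 7225/99458) = 1/(801141415/99458) = 99458/801141415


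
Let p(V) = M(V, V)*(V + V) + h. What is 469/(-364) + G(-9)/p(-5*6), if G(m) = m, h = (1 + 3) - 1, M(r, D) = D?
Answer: -40423/31252 ≈ -1.2935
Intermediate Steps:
h = 3 (h = 4 - 1 = 3)
p(V) = 3 + 2*V² (p(V) = V*(V + V) + 3 = V*(2*V) + 3 = 2*V² + 3 = 3 + 2*V²)
469/(-364) + G(-9)/p(-5*6) = 469/(-364) - 9/(3 + 2*(-5*6)²) = 469*(-1/364) - 9/(3 + 2*(-30)²) = -67/52 - 9/(3 + 2*900) = -67/52 - 9/(3 + 1800) = -67/52 - 9/1803 = -67/52 - 9*1/1803 = -67/52 - 3/601 = -40423/31252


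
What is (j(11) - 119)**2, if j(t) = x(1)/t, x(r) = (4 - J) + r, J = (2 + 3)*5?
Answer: 1766241/121 ≈ 14597.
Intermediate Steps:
J = 25 (J = 5*5 = 25)
x(r) = -21 + r (x(r) = (4 - 1*25) + r = (4 - 25) + r = -21 + r)
j(t) = -20/t (j(t) = (-21 + 1)/t = -20/t)
(j(11) - 119)**2 = (-20/11 - 119)**2 = (-1329/11)**2 = 1766241/121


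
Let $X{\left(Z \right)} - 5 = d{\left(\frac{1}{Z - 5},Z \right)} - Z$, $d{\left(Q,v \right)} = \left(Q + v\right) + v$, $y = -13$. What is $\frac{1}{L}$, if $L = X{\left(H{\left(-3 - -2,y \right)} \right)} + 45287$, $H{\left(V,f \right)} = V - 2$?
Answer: $\frac{8}{362311} \approx 2.208 \cdot 10^{-5}$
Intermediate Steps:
$d{\left(Q,v \right)} = Q + 2 v$
$H{\left(V,f \right)} = -2 + V$ ($H{\left(V,f \right)} = V - 2 = -2 + V$)
$X{\left(Z \right)} = 5 + Z + \frac{1}{-5 + Z}$ ($X{\left(Z \right)} = 5 + \left(\left(\frac{1}{Z - 5} + 2 Z\right) - Z\right) = 5 + \left(\left(\frac{1}{-5 + Z} + 2 Z\right) - Z\right) = 5 + \left(Z + \frac{1}{-5 + Z}\right) = 5 + Z + \frac{1}{-5 + Z}$)
$L = \frac{362311}{8}$ ($L = \frac{-24 + \left(-2 - 1\right)^{2}}{-5 - 3} + 45287 = \frac{-24 + \left(-3\right)^{2}}{-5 - 3} + 45287 = \frac{-24 + 9}{-8} + 45287 = \left(- \frac{1}{8}\right) \left(-15\right) + 45287 = \frac{15}{8} + 45287 = \frac{362311}{8} \approx 45289.0$)
$\frac{1}{L} = \frac{1}{\frac{362311}{8}} = \frac{8}{362311}$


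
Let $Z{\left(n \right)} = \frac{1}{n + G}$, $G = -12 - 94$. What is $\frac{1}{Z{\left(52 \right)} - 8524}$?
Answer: $- \frac{54}{460297} \approx -0.00011732$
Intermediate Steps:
$G = -106$ ($G = -12 - 94 = -106$)
$Z{\left(n \right)} = \frac{1}{-106 + n}$ ($Z{\left(n \right)} = \frac{1}{n - 106} = \frac{1}{-106 + n}$)
$\frac{1}{Z{\left(52 \right)} - 8524} = \frac{1}{\frac{1}{-106 + 52} - 8524} = \frac{1}{\frac{1}{-54} - 8524} = \frac{1}{- \frac{1}{54} - 8524} = \frac{1}{- \frac{460297}{54}} = - \frac{54}{460297}$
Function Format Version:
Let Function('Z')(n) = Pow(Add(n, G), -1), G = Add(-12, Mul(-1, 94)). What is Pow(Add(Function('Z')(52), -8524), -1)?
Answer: Rational(-54, 460297) ≈ -0.00011732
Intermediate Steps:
G = -106 (G = Add(-12, -94) = -106)
Function('Z')(n) = Pow(Add(-106, n), -1) (Function('Z')(n) = Pow(Add(n, -106), -1) = Pow(Add(-106, n), -1))
Pow(Add(Function('Z')(52), -8524), -1) = Pow(Add(Pow(Add(-106, 52), -1), -8524), -1) = Pow(Add(Pow(-54, -1), -8524), -1) = Pow(Add(Rational(-1, 54), -8524), -1) = Pow(Rational(-460297, 54), -1) = Rational(-54, 460297)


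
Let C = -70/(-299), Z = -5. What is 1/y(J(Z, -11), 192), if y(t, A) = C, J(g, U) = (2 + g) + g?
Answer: 299/70 ≈ 4.2714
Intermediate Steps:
J(g, U) = 2 + 2*g
C = 70/299 (C = -70*(-1/299) = 70/299 ≈ 0.23411)
y(t, A) = 70/299
1/y(J(Z, -11), 192) = 1/(70/299) = 299/70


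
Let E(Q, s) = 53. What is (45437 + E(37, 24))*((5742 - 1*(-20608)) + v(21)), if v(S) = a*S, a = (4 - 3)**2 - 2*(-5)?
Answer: 1209169690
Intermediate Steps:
a = 11 (a = 1**2 + 10 = 1 + 10 = 11)
v(S) = 11*S
(45437 + E(37, 24))*((5742 - 1*(-20608)) + v(21)) = (45437 + 53)*((5742 - 1*(-20608)) + 11*21) = 45490*((5742 + 20608) + 231) = 45490*(26350 + 231) = 45490*26581 = 1209169690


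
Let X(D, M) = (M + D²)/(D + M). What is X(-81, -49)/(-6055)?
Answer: 3256/393575 ≈ 0.0082729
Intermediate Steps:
X(D, M) = (M + D²)/(D + M)
X(-81, -49)/(-6055) = ((-49 + (-81)²)/(-81 - 49))/(-6055) = ((-49 + 6561)/(-130))*(-1/6055) = -1/130*6512*(-1/6055) = -3256/65*(-1/6055) = 3256/393575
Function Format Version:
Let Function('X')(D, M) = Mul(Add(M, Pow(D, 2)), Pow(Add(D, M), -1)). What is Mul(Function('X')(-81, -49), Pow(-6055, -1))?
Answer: Rational(3256, 393575) ≈ 0.0082729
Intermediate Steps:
Function('X')(D, M) = Mul(Pow(Add(D, M), -1), Add(M, Pow(D, 2)))
Mul(Function('X')(-81, -49), Pow(-6055, -1)) = Mul(Mul(Pow(Add(-81, -49), -1), Add(-49, Pow(-81, 2))), Pow(-6055, -1)) = Mul(Mul(Pow(-130, -1), Add(-49, 6561)), Rational(-1, 6055)) = Mul(Mul(Rational(-1, 130), 6512), Rational(-1, 6055)) = Mul(Rational(-3256, 65), Rational(-1, 6055)) = Rational(3256, 393575)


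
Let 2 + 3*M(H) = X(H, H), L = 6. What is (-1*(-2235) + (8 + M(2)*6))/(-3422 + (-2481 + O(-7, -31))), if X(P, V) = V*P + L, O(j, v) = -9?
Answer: -2259/5912 ≈ -0.38210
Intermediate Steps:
X(P, V) = 6 + P*V (X(P, V) = V*P + 6 = P*V + 6 = 6 + P*V)
M(H) = 4/3 + H²/3 (M(H) = -⅔ + (6 + H*H)/3 = -⅔ + (6 + H²)/3 = -⅔ + (2 + H²/3) = 4/3 + H²/3)
(-1*(-2235) + (8 + M(2)*6))/(-3422 + (-2481 + O(-7, -31))) = (-1*(-2235) + (8 + (4/3 + (⅓)*2²)*6))/(-3422 + (-2481 - 9)) = (2235 + (8 + (4/3 + (⅓)*4)*6))/(-3422 - 2490) = (2235 + (8 + (4/3 + 4/3)*6))/(-5912) = (2235 + (8 + (8/3)*6))*(-1/5912) = (2235 + (8 + 16))*(-1/5912) = (2235 + 24)*(-1/5912) = 2259*(-1/5912) = -2259/5912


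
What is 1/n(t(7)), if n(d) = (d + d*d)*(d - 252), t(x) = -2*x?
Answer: -1/48412 ≈ -2.0656e-5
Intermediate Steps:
n(d) = (-252 + d)*(d + d²) (n(d) = (d + d²)*(-252 + d) = (-252 + d)*(d + d²))
1/n(t(7)) = 1/((-2*7)*(-252 + (-2*7)² - (-502)*7)) = 1/(-14*(-252 + (-14)² - 251*(-14))) = 1/(-14*(-252 + 196 + 3514)) = 1/(-14*3458) = 1/(-48412) = -1/48412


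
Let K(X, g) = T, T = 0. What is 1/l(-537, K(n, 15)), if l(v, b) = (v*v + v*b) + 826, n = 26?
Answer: 1/289195 ≈ 3.4579e-6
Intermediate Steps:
K(X, g) = 0
l(v, b) = 826 + v**2 + b*v (l(v, b) = (v**2 + b*v) + 826 = 826 + v**2 + b*v)
1/l(-537, K(n, 15)) = 1/(826 + (-537)**2 + 0*(-537)) = 1/(826 + 288369 + 0) = 1/289195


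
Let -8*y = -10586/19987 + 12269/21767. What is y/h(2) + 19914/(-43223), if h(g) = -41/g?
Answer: -17977361072479/39037127521172 ≈ -0.46052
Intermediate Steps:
y = -187279/44056408 (y = -(-10586/19987 + 12269/21767)/8 = -(-10586*1/19987 + 12269*(1/21767))/8 = -(-134/253 + 12269/21767)/8 = -1/8*187279/5507051 = -187279/44056408 ≈ -0.0042509)
y/h(2) + 19914/(-43223) = -187279/(44056408*((-41/2))) + 19914/(-43223) = -187279/(44056408*((-41*1/2))) + 19914*(-1/43223) = -187279/(44056408*(-41/2)) - 19914/43223 = -187279/44056408*(-2/41) - 19914/43223 = 187279/903156364 - 19914/43223 = -17977361072479/39037127521172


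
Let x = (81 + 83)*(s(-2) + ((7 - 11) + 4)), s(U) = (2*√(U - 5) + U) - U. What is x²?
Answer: -753088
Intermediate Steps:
s(U) = 2*√(-5 + U) (s(U) = (2*√(-5 + U) + U) - U = (U + 2*√(-5 + U)) - U = 2*√(-5 + U))
x = 328*I*√7 (x = (81 + 83)*(2*√(-5 - 2) + ((7 - 11) + 4)) = 164*(2*√(-7) + (-4 + 4)) = 164*(2*(I*√7) + 0) = 164*(2*I*√7 + 0) = 164*(2*I*√7) = 328*I*√7 ≈ 867.81*I)
x² = (328*I*√7)² = -753088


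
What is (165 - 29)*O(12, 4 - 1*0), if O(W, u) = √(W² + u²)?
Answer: 544*√10 ≈ 1720.3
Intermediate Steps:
(165 - 29)*O(12, 4 - 1*0) = (165 - 29)*√(12² + (4 - 1*0)²) = 136*√(144 + (4 + 0)²) = 136*√(144 + 4²) = 136*√(144 + 16) = 136*√160 = 136*(4*√10) = 544*√10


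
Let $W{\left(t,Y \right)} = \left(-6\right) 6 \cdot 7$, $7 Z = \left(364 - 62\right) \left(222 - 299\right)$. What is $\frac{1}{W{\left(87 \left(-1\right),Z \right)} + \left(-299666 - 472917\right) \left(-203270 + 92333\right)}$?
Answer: $\frac{1}{85708040019} \approx 1.1668 \cdot 10^{-11}$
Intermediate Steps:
$Z = -3322$ ($Z = \frac{\left(364 - 62\right) \left(222 - 299\right)}{7} = \frac{302 \left(-77\right)}{7} = \frac{1}{7} \left(-23254\right) = -3322$)
$W{\left(t,Y \right)} = -252$ ($W{\left(t,Y \right)} = \left(-36\right) 7 = -252$)
$\frac{1}{W{\left(87 \left(-1\right),Z \right)} + \left(-299666 - 472917\right) \left(-203270 + 92333\right)} = \frac{1}{-252 + \left(-299666 - 472917\right) \left(-203270 + 92333\right)} = \frac{1}{-252 - -85708040271} = \frac{1}{-252 + 85708040271} = \frac{1}{85708040019}$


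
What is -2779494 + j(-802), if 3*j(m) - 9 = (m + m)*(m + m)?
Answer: -5765657/3 ≈ -1.9219e+6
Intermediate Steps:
j(m) = 3 + 4*m²/3 (j(m) = 3 + ((m + m)*(m + m))/3 = 3 + ((2*m)*(2*m))/3 = 3 + (4*m²)/3 = 3 + 4*m²/3)
-2779494 + j(-802) = -2779494 + (3 + (4/3)*(-802)²) = -2779494 + (3 + (4/3)*643204) = -2779494 + (3 + 2572816/3) = -2779494 + 2572825/3 = -5765657/3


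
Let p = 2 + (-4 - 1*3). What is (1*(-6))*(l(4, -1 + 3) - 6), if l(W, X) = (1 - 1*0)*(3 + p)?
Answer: 48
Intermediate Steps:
p = -5 (p = 2 + (-4 - 3) = 2 - 7 = -5)
l(W, X) = -2 (l(W, X) = (1 - 1*0)*(3 - 5) = (1 + 0)*(-2) = 1*(-2) = -2)
(1*(-6))*(l(4, -1 + 3) - 6) = (1*(-6))*(-2 - 6) = -6*(-8) = 48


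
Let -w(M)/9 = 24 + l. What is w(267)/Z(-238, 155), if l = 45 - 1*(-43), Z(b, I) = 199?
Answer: -1008/199 ≈ -5.0653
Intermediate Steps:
l = 88 (l = 45 + 43 = 88)
w(M) = -1008 (w(M) = -9*(24 + 88) = -9*112 = -1008)
w(267)/Z(-238, 155) = -1008/199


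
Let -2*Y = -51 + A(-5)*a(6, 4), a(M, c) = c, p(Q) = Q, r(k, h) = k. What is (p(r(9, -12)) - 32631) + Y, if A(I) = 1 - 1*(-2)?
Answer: -65205/2 ≈ -32603.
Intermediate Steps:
A(I) = 3 (A(I) = 1 + 2 = 3)
Y = 39/2 (Y = -(-51 + 3*4)/2 = -(-51 + 12)/2 = -½*(-39) = 39/2 ≈ 19.500)
(p(r(9, -12)) - 32631) + Y = (9 - 32631) + 39/2 = -32622 + 39/2 = -65205/2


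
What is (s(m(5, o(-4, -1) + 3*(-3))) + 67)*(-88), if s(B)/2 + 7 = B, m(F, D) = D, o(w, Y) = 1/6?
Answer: -9328/3 ≈ -3109.3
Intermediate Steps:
o(w, Y) = ⅙
s(B) = -14 + 2*B
(s(m(5, o(-4, -1) + 3*(-3))) + 67)*(-88) = ((-14 + 2*(⅙ + 3*(-3))) + 67)*(-88) = ((-14 + 2*(⅙ - 9)) + 67)*(-88) = ((-14 + 2*(-53/6)) + 67)*(-88) = ((-14 - 53/3) + 67)*(-88) = (-95/3 + 67)*(-88) = (106/3)*(-88) = -9328/3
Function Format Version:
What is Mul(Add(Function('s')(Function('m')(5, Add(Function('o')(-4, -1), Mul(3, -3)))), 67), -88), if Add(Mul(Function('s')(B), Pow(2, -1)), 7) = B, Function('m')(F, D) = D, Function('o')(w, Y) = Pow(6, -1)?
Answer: Rational(-9328, 3) ≈ -3109.3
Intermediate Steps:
Function('o')(w, Y) = Rational(1, 6)
Function('s')(B) = Add(-14, Mul(2, B))
Mul(Add(Function('s')(Function('m')(5, Add(Function('o')(-4, -1), Mul(3, -3)))), 67), -88) = Mul(Add(Add(-14, Mul(2, Add(Rational(1, 6), Mul(3, -3)))), 67), -88) = Mul(Add(Add(-14, Mul(2, Add(Rational(1, 6), -9))), 67), -88) = Mul(Add(Add(-14, Mul(2, Rational(-53, 6))), 67), -88) = Mul(Add(Add(-14, Rational(-53, 3)), 67), -88) = Mul(Add(Rational(-95, 3), 67), -88) = Mul(Rational(106, 3), -88) = Rational(-9328, 3)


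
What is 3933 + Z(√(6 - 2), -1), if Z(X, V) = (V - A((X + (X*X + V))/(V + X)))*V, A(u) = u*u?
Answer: 3959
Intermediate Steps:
A(u) = u²
Z(X, V) = V*(V - (V + X + X²)²/(V + X)²) (Z(X, V) = (V - ((X + (X*X + V))/(V + X))²)*V = (V - ((X + (X² + V))/(V + X))²)*V = (V - ((X + (V + X²))/(V + X))²)*V = (V - ((V + X + X²)/(V + X))²)*V = (V - (V + X + X²)²/(V + X)²)*V = V*(V - (V + X + X²)²/(V + X)²))
3933 + Z(√(6 - 2), -1) = 3933 + ((-1)² - 1*(-1)*(-1 + √(6 - 2) + (√(6 - 2))²)²/(-1 + √(6 - 2))²) = 3933 + (1 - 1*(-1)*(-1 + √4 + (√4)²)²/(-1 + √4)²) = 3933 + (1 - 1*(-1)*(-1 + 2 + 2²)²/(-1 + 2)²) = 3933 + (1 - 1*(-1)*(-1 + 2 + 4)²/1²) = 3933 + (1 - 1*(-1)*1*5²) = 3933 + (1 - 1*(-1)*1*25) = 3933 + (1 + 25) = 3933 + 26 = 3959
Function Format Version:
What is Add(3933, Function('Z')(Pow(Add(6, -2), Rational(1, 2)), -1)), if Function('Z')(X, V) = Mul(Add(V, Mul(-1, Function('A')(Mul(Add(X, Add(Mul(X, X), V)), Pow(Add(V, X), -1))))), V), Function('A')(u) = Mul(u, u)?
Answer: 3959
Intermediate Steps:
Function('A')(u) = Pow(u, 2)
Function('Z')(X, V) = Mul(V, Add(V, Mul(-1, Pow(Add(V, X), -2), Pow(Add(V, X, Pow(X, 2)), 2)))) (Function('Z')(X, V) = Mul(Add(V, Mul(-1, Pow(Mul(Add(X, Add(Mul(X, X), V)), Pow(Add(V, X), -1)), 2))), V) = Mul(Add(V, Mul(-1, Pow(Mul(Add(X, Add(Pow(X, 2), V)), Pow(Add(V, X), -1)), 2))), V) = Mul(Add(V, Mul(-1, Pow(Mul(Add(X, Add(V, Pow(X, 2))), Pow(Add(V, X), -1)), 2))), V) = Mul(Add(V, Mul(-1, Pow(Mul(Add(V, X, Pow(X, 2)), Pow(Add(V, X), -1)), 2))), V) = Mul(Add(V, Mul(-1, Pow(Mul(Pow(Add(V, X), -1), Add(V, X, Pow(X, 2))), 2))), V) = Mul(Add(V, Mul(-1, Mul(Pow(Add(V, X), -2), Pow(Add(V, X, Pow(X, 2)), 2)))), V) = Mul(Add(V, Mul(-1, Pow(Add(V, X), -2), Pow(Add(V, X, Pow(X, 2)), 2))), V) = Mul(V, Add(V, Mul(-1, Pow(Add(V, X), -2), Pow(Add(V, X, Pow(X, 2)), 2)))))
Add(3933, Function('Z')(Pow(Add(6, -2), Rational(1, 2)), -1)) = Add(3933, Add(Pow(-1, 2), Mul(-1, -1, Pow(Add(-1, Pow(Add(6, -2), Rational(1, 2))), -2), Pow(Add(-1, Pow(Add(6, -2), Rational(1, 2)), Pow(Pow(Add(6, -2), Rational(1, 2)), 2)), 2)))) = Add(3933, Add(1, Mul(-1, -1, Pow(Add(-1, Pow(4, Rational(1, 2))), -2), Pow(Add(-1, Pow(4, Rational(1, 2)), Pow(Pow(4, Rational(1, 2)), 2)), 2)))) = Add(3933, Add(1, Mul(-1, -1, Pow(Add(-1, 2), -2), Pow(Add(-1, 2, Pow(2, 2)), 2)))) = Add(3933, Add(1, Mul(-1, -1, Pow(1, -2), Pow(Add(-1, 2, 4), 2)))) = Add(3933, Add(1, Mul(-1, -1, 1, Pow(5, 2)))) = Add(3933, Add(1, Mul(-1, -1, 1, 25))) = Add(3933, Add(1, 25)) = Add(3933, 26) = 3959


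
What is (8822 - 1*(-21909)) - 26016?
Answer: 4715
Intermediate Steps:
(8822 - 1*(-21909)) - 26016 = (8822 + 21909) - 26016 = 30731 - 26016 = 4715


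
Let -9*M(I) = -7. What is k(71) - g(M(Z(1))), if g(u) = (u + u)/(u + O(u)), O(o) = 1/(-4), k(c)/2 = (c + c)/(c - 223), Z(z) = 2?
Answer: -183/38 ≈ -4.8158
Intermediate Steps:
k(c) = 4*c/(-223 + c) (k(c) = 2*((c + c)/(c - 223)) = 2*((2*c)/(-223 + c)) = 2*(2*c/(-223 + c)) = 4*c/(-223 + c))
O(o) = -1/4
M(I) = 7/9 (M(I) = -1/9*(-7) = 7/9)
g(u) = 2*u/(-1/4 + u) (g(u) = (u + u)/(u - 1/4) = (2*u)/(-1/4 + u) = 2*u/(-1/4 + u))
k(71) - g(M(Z(1))) = 4*71/(-223 + 71) - 8*7/(9*(-1 + 4*(7/9))) = 4*71/(-152) - 8*7/(9*(-1 + 28/9)) = 4*71*(-1/152) - 8*7/(9*19/9) = -71/38 - 8*7*9/(9*19) = -71/38 - 1*56/19 = -71/38 - 56/19 = -183/38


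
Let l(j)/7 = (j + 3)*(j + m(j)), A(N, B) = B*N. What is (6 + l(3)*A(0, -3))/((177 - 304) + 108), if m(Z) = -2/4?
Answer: -6/19 ≈ -0.31579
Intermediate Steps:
m(Z) = -1/2 (m(Z) = -2*1/4 = -1/2)
l(j) = 7*(3 + j)*(-1/2 + j) (l(j) = 7*((j + 3)*(j - 1/2)) = 7*((3 + j)*(-1/2 + j)) = 7*(3 + j)*(-1/2 + j))
(6 + l(3)*A(0, -3))/((177 - 304) + 108) = (6 + (-21/2 + 7*3**2 + (35/2)*3)*(-3*0))/((177 - 304) + 108) = (6 + (-21/2 + 7*9 + 105/2)*0)/(-127 + 108) = (6 + (-21/2 + 63 + 105/2)*0)/(-19) = (6 + 105*0)*(-1/19) = (6 + 0)*(-1/19) = 6*(-1/19) = -6/19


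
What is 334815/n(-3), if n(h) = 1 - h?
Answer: 334815/4 ≈ 83704.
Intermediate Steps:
334815/n(-3) = 334815/(1 - 1*(-3)) = 334815/(1 + 3) = 334815/4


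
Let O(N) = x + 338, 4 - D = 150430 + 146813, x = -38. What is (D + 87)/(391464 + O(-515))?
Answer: -74288/97941 ≈ -0.75850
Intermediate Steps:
D = -297239 (D = 4 - (150430 + 146813) = 4 - 1*297243 = 4 - 297243 = -297239)
O(N) = 300 (O(N) = -38 + 338 = 300)
(D + 87)/(391464 + O(-515)) = (-297239 + 87)/(391464 + 300) = -297152/391764 = -297152*1/391764 = -74288/97941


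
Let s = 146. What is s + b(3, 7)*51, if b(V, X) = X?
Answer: 503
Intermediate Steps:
s + b(3, 7)*51 = 146 + 7*51 = 146 + 357 = 503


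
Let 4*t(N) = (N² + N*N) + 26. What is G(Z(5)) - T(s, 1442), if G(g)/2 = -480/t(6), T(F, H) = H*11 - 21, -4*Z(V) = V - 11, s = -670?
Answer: -778129/49 ≈ -15880.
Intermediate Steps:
Z(V) = 11/4 - V/4 (Z(V) = -(V - 11)/4 = -(-11 + V)/4 = 11/4 - V/4)
t(N) = 13/2 + N²/2 (t(N) = ((N² + N*N) + 26)/4 = ((N² + N²) + 26)/4 = (2*N² + 26)/4 = (26 + 2*N²)/4 = 13/2 + N²/2)
T(F, H) = -21 + 11*H (T(F, H) = 11*H - 21 = -21 + 11*H)
G(g) = -1920/49 (G(g) = 2*(-480/(13/2 + (½)*6²)) = 2*(-480/(13/2 + (½)*36)) = 2*(-480/(13/2 + 18)) = 2*(-480/49/2) = 2*(-480*2/49) = 2*(-960/49) = -1920/49)
G(Z(5)) - T(s, 1442) = -1920/49 - (-21 + 11*1442) = -1920/49 - (-21 + 15862) = -1920/49 - 1*15841 = -1920/49 - 15841 = -778129/49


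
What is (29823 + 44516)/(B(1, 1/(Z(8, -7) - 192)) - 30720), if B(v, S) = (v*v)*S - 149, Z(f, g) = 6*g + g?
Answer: -226781/94170 ≈ -2.4082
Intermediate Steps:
Z(f, g) = 7*g
B(v, S) = -149 + S*v² (B(v, S) = v²*S - 149 = S*v² - 149 = -149 + S*v²)
(29823 + 44516)/(B(1, 1/(Z(8, -7) - 192)) - 30720) = (29823 + 44516)/((-149 + 1²/(7*(-7) - 192)) - 30720) = 74339/((-149 + 1/(-49 - 192)) - 30720) = 74339/((-149 + 1/(-241)) - 30720) = 74339/((-149 - 1/241*1) - 30720) = 74339/((-149 - 1/241) - 30720) = 74339/(-35910/241 - 30720) = 74339/(-7439430/241) = 74339*(-241/7439430) = -226781/94170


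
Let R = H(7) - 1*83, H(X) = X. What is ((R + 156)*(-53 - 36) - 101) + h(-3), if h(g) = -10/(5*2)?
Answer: -7222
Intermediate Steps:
R = -76 (R = 7 - 1*83 = 7 - 83 = -76)
h(g) = -1 (h(g) = -10/10 = -10*⅒ = -1)
((R + 156)*(-53 - 36) - 101) + h(-3) = ((-76 + 156)*(-53 - 36) - 101) - 1 = (80*(-89) - 101) - 1 = (-7120 - 101) - 1 = -7221 - 1 = -7222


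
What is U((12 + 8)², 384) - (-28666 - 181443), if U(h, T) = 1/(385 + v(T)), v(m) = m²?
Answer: 31062724670/147841 ≈ 2.1011e+5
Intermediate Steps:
U(h, T) = 1/(385 + T²)
U((12 + 8)², 384) - (-28666 - 181443) = 1/(385 + 384²) - (-28666 - 181443) = 1/(385 + 147456) - 1*(-210109) = 1/147841 + 210109 = 31062724670/147841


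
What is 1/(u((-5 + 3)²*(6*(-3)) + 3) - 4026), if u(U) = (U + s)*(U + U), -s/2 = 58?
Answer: 1/21504 ≈ 4.6503e-5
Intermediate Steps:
s = -116 (s = -2*58 = -116)
u(U) = 2*U*(-116 + U) (u(U) = (U - 116)*(U + U) = (-116 + U)*(2*U) = 2*U*(-116 + U))
1/(u((-5 + 3)²*(6*(-3)) + 3) - 4026) = 1/(2*((-5 + 3)²*(6*(-3)) + 3)*(-116 + ((-5 + 3)²*(6*(-3)) + 3)) - 4026) = 1/(2*((-2)²*(-18) + 3)*(-116 + ((-2)²*(-18) + 3)) - 4026) = 1/(2*(4*(-18) + 3)*(-116 + (4*(-18) + 3)) - 4026) = 1/(2*(-72 + 3)*(-116 + (-72 + 3)) - 4026) = 1/(2*(-69)*(-116 - 69) - 4026) = 1/(2*(-69)*(-185) - 4026) = 1/(25530 - 4026) = 1/21504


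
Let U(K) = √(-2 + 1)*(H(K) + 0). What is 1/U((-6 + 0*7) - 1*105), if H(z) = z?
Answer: I/111 ≈ 0.009009*I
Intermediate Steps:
U(K) = I*K (U(K) = √(-2 + 1)*(K + 0) = √(-1)*K = I*K)
1/U((-6 + 0*7) - 1*105) = 1/(I*((-6 + 0*7) - 1*105)) = 1/(I*((-6 + 0) - 105)) = 1/(I*(-6 - 105)) = 1/(I*(-111)) = 1/(-111*I) = I/111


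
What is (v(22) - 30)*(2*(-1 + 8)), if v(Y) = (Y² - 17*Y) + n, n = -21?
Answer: 826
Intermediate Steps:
v(Y) = -21 + Y² - 17*Y (v(Y) = (Y² - 17*Y) - 21 = -21 + Y² - 17*Y)
(v(22) - 30)*(2*(-1 + 8)) = ((-21 + 22² - 17*22) - 30)*(2*(-1 + 8)) = ((-21 + 484 - 374) - 30)*(2*7) = (89 - 30)*14 = 59*14 = 826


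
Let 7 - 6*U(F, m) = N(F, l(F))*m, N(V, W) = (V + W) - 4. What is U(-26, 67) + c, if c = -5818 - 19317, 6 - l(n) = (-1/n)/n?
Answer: -33618629/1352 ≈ -24866.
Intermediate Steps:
l(n) = 6 + n⁻² (l(n) = 6 - (-1/n)/n = 6 - (-1)/n² = 6 + n⁻²)
N(V, W) = -4 + V + W
U(F, m) = 7/6 - m*(2 + F + F⁻²)/6 (U(F, m) = 7/6 - (-4 + F + (6 + F⁻²))*m/6 = 7/6 - (2 + F + F⁻²)*m/6 = 7/6 - m*(2 + F + F⁻²)/6)
c = -25135
U(-26, 67) + c = (7/6 - ⅓*67 - ⅙*(-26)*67 - ⅙*67/(-26)²) - 25135 = (7/6 - 67/3 + 871/3 - ⅙*67*1/676) - 25135 = (7/6 - 67/3 + 871/3 - 67/4056) - 25135 = 363891/1352 - 25135 = -33618629/1352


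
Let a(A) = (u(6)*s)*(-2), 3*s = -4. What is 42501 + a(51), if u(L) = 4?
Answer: 127535/3 ≈ 42512.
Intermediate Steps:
s = -4/3 (s = (⅓)*(-4) = -4/3 ≈ -1.3333)
a(A) = 32/3 (a(A) = (4*(-4/3))*(-2) = -16/3*(-2) = 32/3)
42501 + a(51) = 42501 + 32/3 = 127535/3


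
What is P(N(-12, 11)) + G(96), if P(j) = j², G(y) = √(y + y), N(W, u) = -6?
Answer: 36 + 8*√3 ≈ 49.856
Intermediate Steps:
G(y) = √2*√y (G(y) = √(2*y) = √2*√y)
P(N(-12, 11)) + G(96) = (-6)² + √2*√96 = 36 + √2*(4*√6) = 36 + 8*√3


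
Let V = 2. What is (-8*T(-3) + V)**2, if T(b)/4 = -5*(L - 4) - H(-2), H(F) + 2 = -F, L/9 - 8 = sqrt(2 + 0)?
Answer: 122565124 + 31340160*sqrt(2) ≈ 1.6689e+8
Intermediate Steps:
L = 72 + 9*sqrt(2) (L = 72 + 9*sqrt(2 + 0) = 72 + 9*sqrt(2) ≈ 84.728)
H(F) = -2 - F
T(b) = -1360 - 180*sqrt(2) (T(b) = 4*(-5*((72 + 9*sqrt(2)) - 4) - (-2 - 1*(-2))) = 4*(-5*(68 + 9*sqrt(2)) - (-2 + 2)) = 4*((-340 - 45*sqrt(2)) - 1*0) = 4*((-340 - 45*sqrt(2)) + 0) = 4*(-340 - 45*sqrt(2)) = -1360 - 180*sqrt(2))
(-8*T(-3) + V)**2 = (-8*(-1360 - 180*sqrt(2)) + 2)**2 = ((10880 + 1440*sqrt(2)) + 2)**2 = (10882 + 1440*sqrt(2))**2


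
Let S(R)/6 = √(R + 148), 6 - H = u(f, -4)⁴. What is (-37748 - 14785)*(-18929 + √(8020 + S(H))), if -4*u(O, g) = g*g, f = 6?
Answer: 994397157 - 52533*√(8020 + 6*I*√102) ≈ 9.8969e+8 - 17773.0*I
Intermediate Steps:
u(O, g) = -g²/4 (u(O, g) = -g*g/4 = -g²/4)
H = -250 (H = 6 - (-¼*(-4)²)⁴ = 6 - (-¼*16)⁴ = 6 - 1*(-4)⁴ = 6 - 1*256 = 6 - 256 = -250)
S(R) = 6*√(148 + R) (S(R) = 6*√(R + 148) = 6*√(148 + R))
(-37748 - 14785)*(-18929 + √(8020 + S(H))) = (-37748 - 14785)*(-18929 + √(8020 + 6*√(148 - 250))) = -52533*(-18929 + √(8020 + 6*√(-102))) = -52533*(-18929 + √(8020 + 6*(I*√102))) = -52533*(-18929 + √(8020 + 6*I*√102)) = 994397157 - 52533*√(8020 + 6*I*√102)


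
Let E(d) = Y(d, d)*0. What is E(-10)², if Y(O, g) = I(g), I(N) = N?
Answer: 0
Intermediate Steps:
Y(O, g) = g
E(d) = 0 (E(d) = d*0 = 0)
E(-10)² = 0² = 0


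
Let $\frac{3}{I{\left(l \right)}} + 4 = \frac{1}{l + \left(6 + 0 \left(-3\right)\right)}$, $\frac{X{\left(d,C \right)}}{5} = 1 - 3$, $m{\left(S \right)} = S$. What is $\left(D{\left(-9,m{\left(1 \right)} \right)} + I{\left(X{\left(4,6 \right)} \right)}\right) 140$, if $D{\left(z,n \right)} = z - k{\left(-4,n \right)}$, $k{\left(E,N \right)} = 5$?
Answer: $- \frac{35000}{17} \approx -2058.8$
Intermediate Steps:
$X{\left(d,C \right)} = -10$ ($X{\left(d,C \right)} = 5 \left(1 - 3\right) = 5 \left(-2\right) = -10$)
$D{\left(z,n \right)} = -5 + z$ ($D{\left(z,n \right)} = z - 5 = -5 + z$)
$I{\left(l \right)} = \frac{3}{-4 + \frac{1}{6 + l}}$ ($I{\left(l \right)} = \frac{3}{-4 + \frac{1}{l + \left(6 + 0 \left(-3\right)\right)}} = \frac{3}{-4 + \frac{1}{l + \left(6 + 0\right)}} = \frac{3}{-4 + \frac{1}{l + 6}} = \frac{3}{-4 + \frac{1}{6 + l}}$)
$\left(D{\left(-9,m{\left(1 \right)} \right)} + I{\left(X{\left(4,6 \right)} \right)}\right) 140 = \left(\left(-5 - 9\right) + \frac{3 \left(-6 - -10\right)}{23 + 4 \left(-10\right)}\right) 140 = \left(-14 + \frac{3 \left(-6 + 10\right)}{23 - 40}\right) 140 = \left(-14 + 3 \frac{1}{-17} \cdot 4\right) 140 = \left(-14 + 3 \left(- \frac{1}{17}\right) 4\right) 140 = \left(-14 - \frac{12}{17}\right) 140 = \left(- \frac{250}{17}\right) 140 = - \frac{35000}{17}$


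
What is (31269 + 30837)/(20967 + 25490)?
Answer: 62106/46457 ≈ 1.3368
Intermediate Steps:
(31269 + 30837)/(20967 + 25490) = 62106/46457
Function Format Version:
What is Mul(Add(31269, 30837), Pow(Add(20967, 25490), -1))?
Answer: Rational(62106, 46457) ≈ 1.3368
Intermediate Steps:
Mul(Add(31269, 30837), Pow(Add(20967, 25490), -1)) = Mul(62106, Pow(46457, -1)) = Mul(62106, Rational(1, 46457)) = Rational(62106, 46457)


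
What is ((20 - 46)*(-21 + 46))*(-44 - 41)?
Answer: 55250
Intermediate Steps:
((20 - 46)*(-21 + 46))*(-44 - 41) = -26*25*(-85) = -650*(-85) = 55250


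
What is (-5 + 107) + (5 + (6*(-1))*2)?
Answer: 95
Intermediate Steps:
(-5 + 107) + (5 + (6*(-1))*2) = 102 + (5 - 6*2) = 102 + (5 - 12) = 102 - 7 = 95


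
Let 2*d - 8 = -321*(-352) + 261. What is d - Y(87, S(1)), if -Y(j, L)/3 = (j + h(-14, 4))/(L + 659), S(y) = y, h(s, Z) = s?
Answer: 12458783/220 ≈ 56631.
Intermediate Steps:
Y(j, L) = -3*(-14 + j)/(659 + L) (Y(j, L) = -3*(j - 14)/(L + 659) = -3*(-14 + j)/(659 + L))
d = 113261/2 (d = 4 + (-321*(-352) + 261)/2 = 4 + (112992 + 261)/2 = 4 + (½)*113253 = 4 + 113253/2 = 113261/2 ≈ 56631.)
d - Y(87, S(1)) = 113261/2 - 3*(14 - 1*87)/(659 + 1) = 113261/2 - 3*(14 - 87)/660 = 113261/2 - 3*(-73)/660 = 113261/2 - 1*(-73/220) = 113261/2 + 73/220 = 12458783/220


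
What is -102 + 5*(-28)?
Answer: -242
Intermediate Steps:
-102 + 5*(-28) = -102 - 140 = -242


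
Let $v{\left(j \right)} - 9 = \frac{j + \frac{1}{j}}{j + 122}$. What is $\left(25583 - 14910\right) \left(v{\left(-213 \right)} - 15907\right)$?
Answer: $- \frac{252954668044}{1491} \approx -1.6965 \cdot 10^{8}$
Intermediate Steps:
$v{\left(j \right)} = 9 + \frac{j + \frac{1}{j}}{122 + j}$ ($v{\left(j \right)} = 9 + \frac{j + \frac{1}{j}}{j + 122} = 9 + \frac{j + \frac{1}{j}}{122 + j}$)
$\left(25583 - 14910\right) \left(v{\left(-213 \right)} - 15907\right) = \left(25583 - 14910\right) \left(\frac{1 + 10 \left(-213\right)^{2} + 1098 \left(-213\right)}{\left(-213\right) \left(122 - 213\right)} - 15907\right) = 10673 \left(- \frac{1 + 10 \cdot 45369 - 233874}{213 \left(-91\right)} - 15907\right) = 10673 \left(\left(- \frac{1}{213}\right) \left(- \frac{1}{91}\right) \left(1 + 453690 - 233874\right) - 15907\right) = 10673 \left(\left(- \frac{1}{213}\right) \left(- \frac{1}{91}\right) 219817 - 15907\right) = 10673 \left(\frac{16909}{1491} - 15907\right) = 10673 \left(- \frac{23700428}{1491}\right) = - \frac{252954668044}{1491}$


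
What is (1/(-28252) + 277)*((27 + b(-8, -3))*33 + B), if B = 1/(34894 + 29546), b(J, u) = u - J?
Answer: 177511752961241/606852960 ≈ 2.9251e+5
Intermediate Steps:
B = 1/64440 ≈ 1.5518e-5
(1/(-28252) + 277)*((27 + b(-8, -3))*33 + B) = (1/(-28252) + 277)*((27 + (-3 - 1*(-8)))*33 + 1/64440) = (-1/28252 + 277)*((27 + (-3 + 8))*33 + 1/64440) = 7825803*((27 + 5)*33 + 1/64440)/28252 = 7825803*(32*33 + 1/64440)/28252 = 7825803*(1056 + 1/64440)/28252 = (7825803/28252)*(68048641/64440) = 177511752961241/606852960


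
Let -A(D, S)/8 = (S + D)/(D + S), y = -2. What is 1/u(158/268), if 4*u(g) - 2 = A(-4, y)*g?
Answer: -134/91 ≈ -1.4725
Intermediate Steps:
A(D, S) = -8 (A(D, S) = -8*(S + D)/(D + S) = -8*(D + S)/(D + S) = -8*1 = -8)
u(g) = 1/2 - 2*g (u(g) = 1/2 + (-8*g)/4 = 1/2 - 2*g)
1/u(158/268) = 1/(1/2 - 316/268) = 1/(1/2 - 2*79/134) = 1/(1/2 - 79/67) = 1/(-91/134) = -134/91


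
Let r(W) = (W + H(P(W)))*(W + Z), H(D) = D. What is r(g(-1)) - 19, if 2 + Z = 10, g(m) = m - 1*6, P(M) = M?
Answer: -33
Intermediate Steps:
g(m) = -6 + m (g(m) = m - 6 = -6 + m)
Z = 8 (Z = -2 + 10 = 8)
r(W) = 2*W*(8 + W) (r(W) = (W + W)*(W + 8) = (2*W)*(8 + W) = 2*W*(8 + W))
r(g(-1)) - 19 = 2*(-6 - 1)*(8 + (-6 - 1)) - 19 = 2*(-7)*(8 - 7) - 19 = 2*(-7)*1 - 19 = -14 - 19 = -33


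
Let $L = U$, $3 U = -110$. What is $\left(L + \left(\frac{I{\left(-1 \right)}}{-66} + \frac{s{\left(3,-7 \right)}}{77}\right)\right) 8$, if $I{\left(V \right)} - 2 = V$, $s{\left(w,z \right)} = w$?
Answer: $- \frac{2052}{7} \approx -293.14$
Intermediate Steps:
$U = - \frac{110}{3}$ ($U = \frac{1}{3} \left(-110\right) = - \frac{110}{3} \approx -36.667$)
$L = - \frac{110}{3} \approx -36.667$
$I{\left(V \right)} = 2 + V$
$\left(L + \left(\frac{I{\left(-1 \right)}}{-66} + \frac{s{\left(3,-7 \right)}}{77}\right)\right) 8 = \left(- \frac{110}{3} + \left(\frac{2 - 1}{-66} + \frac{3}{77}\right)\right) 8 = \left(- \frac{110}{3} + \left(1 \left(- \frac{1}{66}\right) + 3 \cdot \frac{1}{77}\right)\right) 8 = \left(- \frac{110}{3} + \left(- \frac{1}{66} + \frac{3}{77}\right)\right) 8 = \left(- \frac{110}{3} + \frac{1}{42}\right) 8 = \left(- \frac{513}{14}\right) 8 = - \frac{2052}{7}$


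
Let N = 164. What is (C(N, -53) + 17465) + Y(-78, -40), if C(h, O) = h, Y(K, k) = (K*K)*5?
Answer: 48049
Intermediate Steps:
Y(K, k) = 5*K² (Y(K, k) = K²*5 = 5*K²)
(C(N, -53) + 17465) + Y(-78, -40) = (164 + 17465) + 5*(-78)² = 17629 + 5*6084 = 17629 + 30420 = 48049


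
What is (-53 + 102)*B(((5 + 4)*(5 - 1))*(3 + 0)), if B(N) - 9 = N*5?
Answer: 26901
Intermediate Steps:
B(N) = 9 + 5*N (B(N) = 9 + N*5 = 9 + 5*N)
(-53 + 102)*B(((5 + 4)*(5 - 1))*(3 + 0)) = (-53 + 102)*(9 + 5*(((5 + 4)*(5 - 1))*(3 + 0))) = 49*(9 + 5*((9*4)*3)) = 49*(9 + 5*(36*3)) = 49*(9 + 5*108) = 49*(9 + 540) = 49*549 = 26901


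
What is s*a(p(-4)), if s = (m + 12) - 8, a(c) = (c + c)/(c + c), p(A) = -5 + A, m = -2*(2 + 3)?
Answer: -6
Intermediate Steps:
m = -10 (m = -2*5 = -10)
a(c) = 1 (a(c) = (2*c)/((2*c)) = (2*c)*(1/(2*c)) = 1)
s = -6 (s = (-10 + 12) - 8 = 2 - 8 = -6)
s*a(p(-4)) = -6*1 = -6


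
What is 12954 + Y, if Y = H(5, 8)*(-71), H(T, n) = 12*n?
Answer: 6138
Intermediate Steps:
Y = -6816 (Y = (12*8)*(-71) = 96*(-71) = -6816)
12954 + Y = 12954 - 6816 = 6138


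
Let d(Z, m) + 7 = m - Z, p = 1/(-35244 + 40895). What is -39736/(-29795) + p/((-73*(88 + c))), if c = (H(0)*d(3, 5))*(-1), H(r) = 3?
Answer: 1688377404789/1265985646855 ≈ 1.3336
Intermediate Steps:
p = 1/5651 ≈ 0.00017696
d(Z, m) = -7 + m - Z (d(Z, m) = -7 + (m - Z) = -7 + m - Z)
c = 15 (c = (3*(-7 + 5 - 1*3))*(-1) = (3*(-7 + 5 - 3))*(-1) = (3*(-5))*(-1) = -15*(-1) = 15)
-39736/(-29795) + p/((-73*(88 + c))) = -39736/(-29795) + 1/(5651*((-73*(88 + 15)))) = -39736*(-1/29795) + 1/(5651*((-73*103))) = 39736/29795 + (1/5651)/(-7519) = 39736/29795 + (1/5651)*(-1/7519) = 39736/29795 - 1/42489869 = 1688377404789/1265985646855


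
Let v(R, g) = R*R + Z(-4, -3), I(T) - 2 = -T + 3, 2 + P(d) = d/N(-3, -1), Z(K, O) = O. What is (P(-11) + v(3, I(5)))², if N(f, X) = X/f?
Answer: 841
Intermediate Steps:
P(d) = -2 + 3*d (P(d) = -2 + d/((-1/(-3))) = -2 + d/((-1*(-⅓))) = -2 + d/(⅓) = -2 + d*3 = -2 + 3*d)
I(T) = 5 - T (I(T) = 2 + (-T + 3) = 2 + (3 - T) = 5 - T)
v(R, g) = -3 + R² (v(R, g) = R*R - 3 = R² - 3 = -3 + R²)
(P(-11) + v(3, I(5)))² = ((-2 + 3*(-11)) + (-3 + 3²))² = ((-2 - 33) + (-3 + 9))² = (-35 + 6)² = (-29)² = 841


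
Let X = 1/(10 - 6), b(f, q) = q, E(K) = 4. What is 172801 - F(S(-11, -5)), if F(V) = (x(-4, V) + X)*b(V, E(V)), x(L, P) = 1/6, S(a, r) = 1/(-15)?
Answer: 518398/3 ≈ 1.7280e+5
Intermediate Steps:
S(a, r) = -1/15
x(L, P) = ⅙
X = ¼ (X = 1/4 = ¼ ≈ 0.25000)
F(V) = 5/3 (F(V) = (⅙ + ¼)*4 = (5/12)*4 = 5/3)
172801 - F(S(-11, -5)) = 172801 - 1*5/3 = 172801 - 5/3 = 518398/3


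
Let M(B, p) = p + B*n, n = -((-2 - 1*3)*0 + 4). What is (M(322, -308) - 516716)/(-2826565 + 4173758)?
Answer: -518312/1347193 ≈ -0.38473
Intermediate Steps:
n = -4 (n = -((-2 - 3)*0 + 4) = -(-5*0 + 4) = -(0 + 4) = -1*4 = -4)
M(B, p) = p - 4*B (M(B, p) = p + B*(-4) = p - 4*B)
(M(322, -308) - 516716)/(-2826565 + 4173758) = ((-308 - 4*322) - 516716)/(-2826565 + 4173758) = ((-308 - 1288) - 516716)/1347193 = (-1596 - 516716)*(1/1347193) = -518312*1/1347193 = -518312/1347193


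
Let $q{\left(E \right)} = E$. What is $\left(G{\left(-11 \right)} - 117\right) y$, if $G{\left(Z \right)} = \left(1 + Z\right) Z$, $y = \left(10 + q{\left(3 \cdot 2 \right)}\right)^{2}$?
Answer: $-1792$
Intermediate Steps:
$y = 256$ ($y = \left(10 + 3 \cdot 2\right)^{2} = \left(10 + 6\right)^{2} = 16^{2} = 256$)
$G{\left(Z \right)} = Z \left(1 + Z\right)$
$\left(G{\left(-11 \right)} - 117\right) y = \left(- 11 \left(1 - 11\right) - 117\right) 256 = \left(\left(-11\right) \left(-10\right) - 117\right) 256 = \left(110 - 117\right) 256 = \left(-7\right) 256 = -1792$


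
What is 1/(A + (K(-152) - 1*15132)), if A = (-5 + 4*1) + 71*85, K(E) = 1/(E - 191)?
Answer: -343/3120615 ≈ -0.00010991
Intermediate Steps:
K(E) = 1/(-191 + E)
A = 6034 (A = (-5 + 4) + 6035 = -1 + 6035 = 6034)
1/(A + (K(-152) - 1*15132)) = 1/(6034 + (1/(-191 - 152) - 1*15132)) = 1/(6034 + (1/(-343) - 15132)) = 1/(6034 + (-1/343 - 15132)) = 1/(6034 - 5190277/343) = 1/(-3120615/343) = -343/3120615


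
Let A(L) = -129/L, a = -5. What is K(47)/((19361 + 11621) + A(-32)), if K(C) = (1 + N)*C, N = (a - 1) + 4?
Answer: -1504/991553 ≈ -0.0015168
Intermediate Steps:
N = -2 (N = (-5 - 1) + 4 = -6 + 4 = -2)
K(C) = -C (K(C) = (1 - 2)*C = -C)
K(47)/((19361 + 11621) + A(-32)) = (-1*47)/((19361 + 11621) - 129/(-32)) = -47/(30982 - 129*(-1/32)) = -47/(30982 + 129/32) = -47/991553/32 = -47*32/991553 = -1504/991553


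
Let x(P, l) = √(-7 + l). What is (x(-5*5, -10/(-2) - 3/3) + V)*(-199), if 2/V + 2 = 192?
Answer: -199/95 - 199*I*√3 ≈ -2.0947 - 344.68*I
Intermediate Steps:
V = 1/95 (V = 2/(-2 + 192) = 2/190 = 2*(1/190) = 1/95 ≈ 0.010526)
(x(-5*5, -10/(-2) - 3/3) + V)*(-199) = (√(-7 + (-10/(-2) - 3/3)) + 1/95)*(-199) = (√(-7 + (-10*(-½) - 3*⅓)) + 1/95)*(-199) = (√(-7 + (5 - 1)) + 1/95)*(-199) = (√(-7 + 4) + 1/95)*(-199) = (√(-3) + 1/95)*(-199) = (I*√3 + 1/95)*(-199) = (1/95 + I*√3)*(-199) = -199/95 - 199*I*√3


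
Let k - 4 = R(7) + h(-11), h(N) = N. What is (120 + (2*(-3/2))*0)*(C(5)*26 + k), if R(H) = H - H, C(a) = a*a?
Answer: 77160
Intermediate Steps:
C(a) = a²
R(H) = 0
k = -7 (k = 4 + (0 - 11) = 4 - 11 = -7)
(120 + (2*(-3/2))*0)*(C(5)*26 + k) = (120 + (2*(-3/2))*0)*(5²*26 - 7) = (120 + (2*(-3*½))*0)*(25*26 - 7) = (120 + (2*(-3/2))*0)*(650 - 7) = (120 - 3*0)*643 = (120 + 0)*643 = 120*643 = 77160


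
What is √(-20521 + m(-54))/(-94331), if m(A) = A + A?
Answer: -7*I*√421/94331 ≈ -0.0015226*I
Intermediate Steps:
m(A) = 2*A
√(-20521 + m(-54))/(-94331) = √(-20521 + 2*(-54))/(-94331) = √(-20521 - 108)*(-1/94331) = √(-20629)*(-1/94331) = (7*I*√421)*(-1/94331) = -7*I*√421/94331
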